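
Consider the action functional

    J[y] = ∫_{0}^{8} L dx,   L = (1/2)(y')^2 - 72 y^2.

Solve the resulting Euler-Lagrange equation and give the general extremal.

The Lagrangian is L = (1/2)(y')^2 - 72 y^2.
∂L/∂y = -144y.
∂L/∂y' = y'.
The Euler-Lagrange equation d/dx(∂L/∂y') − ∂L/∂y = 0 becomes:
    y'' + 144 y = 0
General solution: y(x) = A sin(12x) + B cos(12x), where A and B are arbitrary constants fixed by the endpoint conditions.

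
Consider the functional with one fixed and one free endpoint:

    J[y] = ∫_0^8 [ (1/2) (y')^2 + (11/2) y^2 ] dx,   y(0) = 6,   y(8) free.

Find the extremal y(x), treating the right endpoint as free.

The Lagrangian L = (1/2) (y')^2 + (11/2) y^2 gives
    ∂L/∂y = 11 y,   ∂L/∂y' = y'.
Euler-Lagrange: y'' − 11 y = 0.
With k = sqrt(11), the general solution is
    y(x) = A cosh(sqrt(11) x) + B sinh(sqrt(11) x).
Fixed left endpoint y(0) = 6 ⇒ A = 6.
The right endpoint x = 8 is free, so the natural (transversality) condition is ∂L/∂y' |_{x=8} = 0, i.e. y'(8) = 0.
Compute y'(x) = A k sinh(k x) + B k cosh(k x), so
    y'(8) = A k sinh(k·8) + B k cosh(k·8) = 0
    ⇒ B = −A tanh(k·8) = − 6 tanh(sqrt(11)·8).
Therefore the extremal is
    y(x) = 6 cosh(sqrt(11) x) − 6 tanh(sqrt(11)·8) sinh(sqrt(11) x).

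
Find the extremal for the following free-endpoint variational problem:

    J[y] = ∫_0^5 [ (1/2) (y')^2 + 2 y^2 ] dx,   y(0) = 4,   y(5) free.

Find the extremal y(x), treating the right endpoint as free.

The Lagrangian L = (1/2) (y')^2 + 2 y^2 gives
    ∂L/∂y = 4 y,   ∂L/∂y' = y'.
Euler-Lagrange: y'' − 4 y = 0.
With k = 2, the general solution is
    y(x) = A cosh(2 x) + B sinh(2 x).
Fixed left endpoint y(0) = 4 ⇒ A = 4.
The right endpoint x = 5 is free, so the natural (transversality) condition is ∂L/∂y' |_{x=5} = 0, i.e. y'(5) = 0.
Compute y'(x) = A k sinh(k x) + B k cosh(k x), so
    y'(5) = A k sinh(k·5) + B k cosh(k·5) = 0
    ⇒ B = −A tanh(k·5) = − 4 tanh(2·5).
Therefore the extremal is
    y(x) = 4 cosh(2 x) − 4 tanh(2·5) sinh(2 x).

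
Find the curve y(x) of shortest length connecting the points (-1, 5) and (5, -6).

Arc-length functional: J[y] = ∫ sqrt(1 + (y')^2) dx.
Lagrangian L = sqrt(1 + (y')^2) has no explicit y dependence, so ∂L/∂y = 0 and the Euler-Lagrange equation gives
    d/dx( y' / sqrt(1 + (y')^2) ) = 0  ⇒  y' / sqrt(1 + (y')^2) = const.
Hence y' is constant, so y(x) is affine.
Fitting the endpoints (-1, 5) and (5, -6):
    slope m = ((-6) − 5) / (5 − (-1)) = -11/6,
    intercept c = 5 − m·(-1) = 19/6.
Extremal: y(x) = (-11/6) x + 19/6.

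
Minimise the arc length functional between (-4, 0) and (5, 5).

Arc-length functional: J[y] = ∫ sqrt(1 + (y')^2) dx.
Lagrangian L = sqrt(1 + (y')^2) has no explicit y dependence, so ∂L/∂y = 0 and the Euler-Lagrange equation gives
    d/dx( y' / sqrt(1 + (y')^2) ) = 0  ⇒  y' / sqrt(1 + (y')^2) = const.
Hence y' is constant, so y(x) is affine.
Fitting the endpoints (-4, 0) and (5, 5):
    slope m = (5 − 0) / (5 − (-4)) = 5/9,
    intercept c = 0 − m·(-4) = 20/9.
Extremal: y(x) = (5/9) x + 20/9.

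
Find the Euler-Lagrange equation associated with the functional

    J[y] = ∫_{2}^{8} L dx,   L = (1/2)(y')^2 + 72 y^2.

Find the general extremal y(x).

The Lagrangian is L = (1/2)(y')^2 + 72 y^2.
∂L/∂y = 144y.
∂L/∂y' = y'.
The Euler-Lagrange equation d/dx(∂L/∂y') − ∂L/∂y = 0 becomes:
    y'' - 144 y = 0
General solution: y(x) = A e^(12x) + B e^(-12x), where A and B are arbitrary constants fixed by the endpoint conditions.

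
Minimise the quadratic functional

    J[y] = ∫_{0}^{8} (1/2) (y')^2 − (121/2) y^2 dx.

The Lagrangian is L = (1/2) (y')^2 − (121/2) y^2.
Compute ∂L/∂y = -121y, ∂L/∂y' = y'.
The Euler-Lagrange equation d/dx(∂L/∂y') − ∂L/∂y = 0 reduces to
    y'' + 121 y = 0.
Its general solution is
    y(x) = A sin(11x) + B cos(11x),
with A, B fixed by the endpoint conditions.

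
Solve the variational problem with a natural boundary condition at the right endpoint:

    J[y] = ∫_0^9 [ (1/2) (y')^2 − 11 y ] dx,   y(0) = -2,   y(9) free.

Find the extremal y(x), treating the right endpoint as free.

The Lagrangian L = (1/2) (y')^2 − 11 y gives
    ∂L/∂y = −11,   ∂L/∂y' = y'.
Euler-Lagrange: d/dx(y') − (−11) = 0, i.e. y'' + 11 = 0, so
    y(x) = −(11/2) x^2 + C1 x + C2.
Fixed left endpoint y(0) = -2 ⇒ C2 = -2.
The right endpoint x = 9 is free, so the natural (transversality) condition is ∂L/∂y' |_{x=9} = 0, i.e. y'(9) = 0.
Compute y'(x) = −11 x + C1, so y'(9) = −99 + C1 = 0 ⇒ C1 = 99.
Therefore the extremal is
    y(x) = −(11/2) x^2 + 99 x − 2.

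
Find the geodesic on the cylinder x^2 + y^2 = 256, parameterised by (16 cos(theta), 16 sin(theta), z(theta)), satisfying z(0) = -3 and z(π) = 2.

Parameterise the cylinder of radius R = 16 as
    r(θ) = (16 cos θ, 16 sin θ, z(θ)).
The arc-length element is
    ds = sqrt(256 + (dz/dθ)^2) dθ,
so the Lagrangian is L = sqrt(256 + z'^2).
L depends on z' only, not on z or θ, so ∂L/∂z = 0 and
    ∂L/∂z' = z' / sqrt(256 + z'^2).
The Euler-Lagrange equation gives
    d/dθ( z' / sqrt(256 + z'^2) ) = 0,
so z' is constant. Integrating once:
    z(θ) = a θ + b,
a helix on the cylinder (a straight line when the cylinder is unrolled). The constants a, b are determined by the endpoint conditions.
With endpoint conditions z(0) = -3 and z(π) = 2: from z(0) = b we get b = -3, and a·π + -3 = 2 gives a = 5/π, so
    z(θ) = (5/π) θ − 3.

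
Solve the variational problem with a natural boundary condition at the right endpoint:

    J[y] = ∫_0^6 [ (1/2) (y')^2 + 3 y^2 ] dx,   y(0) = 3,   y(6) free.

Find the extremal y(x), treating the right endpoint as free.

The Lagrangian L = (1/2) (y')^2 + 3 y^2 gives
    ∂L/∂y = 6 y,   ∂L/∂y' = y'.
Euler-Lagrange: y'' − 6 y = 0.
With k = sqrt(6), the general solution is
    y(x) = A cosh(sqrt(6) x) + B sinh(sqrt(6) x).
Fixed left endpoint y(0) = 3 ⇒ A = 3.
The right endpoint x = 6 is free, so the natural (transversality) condition is ∂L/∂y' |_{x=6} = 0, i.e. y'(6) = 0.
Compute y'(x) = A k sinh(k x) + B k cosh(k x), so
    y'(6) = A k sinh(k·6) + B k cosh(k·6) = 0
    ⇒ B = −A tanh(k·6) = − 3 tanh(sqrt(6)·6).
Therefore the extremal is
    y(x) = 3 cosh(sqrt(6) x) − 3 tanh(sqrt(6)·6) sinh(sqrt(6) x).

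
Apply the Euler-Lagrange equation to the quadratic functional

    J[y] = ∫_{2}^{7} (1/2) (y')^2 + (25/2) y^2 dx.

The Lagrangian is L = (1/2) (y')^2 + (25/2) y^2.
Compute ∂L/∂y = 25y, ∂L/∂y' = y'.
The Euler-Lagrange equation d/dx(∂L/∂y') − ∂L/∂y = 0 reduces to
    y'' − 25 y = 0.
Its general solution is
    y(x) = A e^(5x) + B e^(−5x),
with A, B fixed by the endpoint conditions.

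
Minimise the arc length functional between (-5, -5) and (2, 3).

Arc-length functional: J[y] = ∫ sqrt(1 + (y')^2) dx.
Lagrangian L = sqrt(1 + (y')^2) has no explicit y dependence, so ∂L/∂y = 0 and the Euler-Lagrange equation gives
    d/dx( y' / sqrt(1 + (y')^2) ) = 0  ⇒  y' / sqrt(1 + (y')^2) = const.
Hence y' is constant, so y(x) is affine.
Fitting the endpoints (-5, -5) and (2, 3):
    slope m = (3 − (-5)) / (2 − (-5)) = 8/7,
    intercept c = (-5) − m·(-5) = 5/7.
Extremal: y(x) = (8/7) x + 5/7.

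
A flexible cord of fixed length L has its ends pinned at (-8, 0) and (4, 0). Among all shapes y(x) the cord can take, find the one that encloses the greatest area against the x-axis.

Set up the augmented Lagrangian using a multiplier λ for the length constraint:
    F(y, y') = y − λ sqrt(1 + y'^2).
F has no explicit x dependence, so the Beltrami identity yields a first integral
    F − y' ∂F/∂y' = C.
Compute ∂F/∂y' = −λ y' / sqrt(1 + y'^2). Then
    y − λ sqrt(1 + y'^2) + λ y'^2 / sqrt(1 + y'^2) = C
    ⇒  y − λ / sqrt(1 + y'^2) = C.
Solving for y' and integrating gives
    (x − a)^2 + (y − b)^2 = λ^2,
a circular arc of radius λ. The constants a, b are determined by the endpoint conditions y(-8) = y(4) = 0, and λ is fixed implicitly by the length constraint
    ∫_{-8}^{4} sqrt(1 + y'^2) dx = L.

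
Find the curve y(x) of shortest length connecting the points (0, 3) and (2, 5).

Arc-length functional: J[y] = ∫ sqrt(1 + (y')^2) dx.
Lagrangian L = sqrt(1 + (y')^2) has no explicit y dependence, so ∂L/∂y = 0 and the Euler-Lagrange equation gives
    d/dx( y' / sqrt(1 + (y')^2) ) = 0  ⇒  y' / sqrt(1 + (y')^2) = const.
Hence y' is constant, so y(x) is affine.
Fitting the endpoints (0, 3) and (2, 5):
    slope m = (5 − 3) / (2 − 0) = 1,
    intercept c = 3 − m·0 = 3.
Extremal: y(x) = x + 3.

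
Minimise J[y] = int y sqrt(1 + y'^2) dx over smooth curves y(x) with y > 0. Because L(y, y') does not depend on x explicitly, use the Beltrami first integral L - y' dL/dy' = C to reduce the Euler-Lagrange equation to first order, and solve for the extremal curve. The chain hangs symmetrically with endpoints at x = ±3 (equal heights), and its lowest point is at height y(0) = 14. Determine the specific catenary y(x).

The Lagrangian L(y, y') = y sqrt(1 + y'^2) has no explicit x dependence, so the Beltrami identity applies:
    L − y' ∂L/∂y' = C.
Compute ∂L/∂y' = y · y' / sqrt(1 + y'^2). Then
    L − y' ∂L/∂y'
    = y sqrt(1 + y'^2) − y · y'^2 / sqrt(1 + y'^2)
    = y (1 + y'^2 − y'^2) / sqrt(1 + y'^2)
    = y / sqrt(1 + y'^2) = C.
Squaring gives y^2 = C^2 (1 + y'^2), i.e.
    y'^2 = y^2 / C^2 − 1.
Separating variables,
    dy / sqrt(y^2 − C^2) = dx / C,
and integrating gives arccosh(y / C) = (x − a)/C, so
    y(x) = C cosh((x − a)/C),
the catenary. The constants C and a are fixed by the two endpoint conditions (and, for the hanging-chain problem, the length constraint selects C).
Now fit the given data. The endpoints x = ±3 are symmetric at equal height, so the catenary is even about its minimum: a = 0 and y(x) = C cosh(x/C). The lowest point is y(0) = C cosh(0) = C, and we are told y(0) = 14, so C = 14. Therefore
    y(x) = 14 cosh(x/14),
and at the endpoints
    y(±3) = 14 cosh(3/14).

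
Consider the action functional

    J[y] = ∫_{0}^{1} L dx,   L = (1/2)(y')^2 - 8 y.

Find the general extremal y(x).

The Lagrangian is L = (1/2)(y')^2 - 8 y.
∂L/∂y = -8.
∂L/∂y' = y'.
The Euler-Lagrange equation d/dx(∂L/∂y') − ∂L/∂y = 0 becomes:
    y'' + 8 = 0
General solution: y(x) = -4 x^2 + A x + B, where A and B are arbitrary constants fixed by the endpoint conditions.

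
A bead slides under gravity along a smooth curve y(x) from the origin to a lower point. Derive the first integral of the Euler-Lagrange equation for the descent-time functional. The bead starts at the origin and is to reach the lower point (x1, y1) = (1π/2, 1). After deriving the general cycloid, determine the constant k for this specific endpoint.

The Lagrangian L = sqrt((1 + y'^2) / y) has no explicit x dependence, so the Beltrami identity applies:
    L − y' ∂L/∂y' = C.
Compute ∂L/∂y' = y' / sqrt(y (1 + y'^2)).
Substitute:
    sqrt((1 + y'^2)/y) − y'·y' / sqrt(y (1 + y'^2))
    = (1 + y'^2) / sqrt(y (1 + y'^2)) − y'^2 / sqrt(y (1 + y'^2))
    = 1 / sqrt(y (1 + y'^2)) = C.
Squaring and rearranging gives the first integral
    y (1 + y'^2) = 1/C^2 =: k   (constant).
Solving this first-order ODE by the substitution
    y = (k/2)(1 − cos θ)
yields the cycloid parameterisation
    x(θ) = (k/2)(θ − sin θ),   y(θ) = (k/2)(1 − cos θ).
The constant k is fixed by the endpoint condition.
Now fit the given lower endpoint (x1, y1) = (1π/2, 1). At the bottom of the first arch (θ = π), the parametric equations give
    y(π) = (k/2)(1 − cos π) = k,
    x(π) = (k/2)(π − sin π) = kπ/2.
Matching y(π) = 1 gives k = 1, consistent with x(π) = 1π/2. Therefore the specific cycloid is
    x(θ) = (1/2)(θ − sin θ),   y(θ) = (1/2)(1 − cos θ).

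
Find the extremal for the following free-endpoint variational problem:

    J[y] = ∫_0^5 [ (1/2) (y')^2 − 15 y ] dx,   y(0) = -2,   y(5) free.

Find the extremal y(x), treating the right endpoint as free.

The Lagrangian L = (1/2) (y')^2 − 15 y gives
    ∂L/∂y = −15,   ∂L/∂y' = y'.
Euler-Lagrange: d/dx(y') − (−15) = 0, i.e. y'' + 15 = 0, so
    y(x) = −(15/2) x^2 + C1 x + C2.
Fixed left endpoint y(0) = -2 ⇒ C2 = -2.
The right endpoint x = 5 is free, so the natural (transversality) condition is ∂L/∂y' |_{x=5} = 0, i.e. y'(5) = 0.
Compute y'(x) = −15 x + C1, so y'(5) = −75 + C1 = 0 ⇒ C1 = 75.
Therefore the extremal is
    y(x) = −(15/2) x^2 + 75 x − 2.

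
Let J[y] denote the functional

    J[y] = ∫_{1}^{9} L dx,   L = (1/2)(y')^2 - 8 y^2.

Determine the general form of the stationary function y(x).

The Lagrangian is L = (1/2)(y')^2 - 8 y^2.
∂L/∂y = -16y.
∂L/∂y' = y'.
The Euler-Lagrange equation d/dx(∂L/∂y') − ∂L/∂y = 0 becomes:
    y'' + 16 y = 0
General solution: y(x) = A sin(4x) + B cos(4x), where A and B are arbitrary constants fixed by the endpoint conditions.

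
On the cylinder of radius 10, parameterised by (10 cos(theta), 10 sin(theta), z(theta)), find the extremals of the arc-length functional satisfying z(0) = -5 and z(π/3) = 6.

Parameterise the cylinder of radius R = 10 as
    r(θ) = (10 cos θ, 10 sin θ, z(θ)).
The arc-length element is
    ds = sqrt(100 + (dz/dθ)^2) dθ,
so the Lagrangian is L = sqrt(100 + z'^2).
L depends on z' only, not on z or θ, so ∂L/∂z = 0 and
    ∂L/∂z' = z' / sqrt(100 + z'^2).
The Euler-Lagrange equation gives
    d/dθ( z' / sqrt(100 + z'^2) ) = 0,
so z' is constant. Integrating once:
    z(θ) = a θ + b,
a helix on the cylinder (a straight line when the cylinder is unrolled). The constants a, b are determined by the endpoint conditions.
With endpoint conditions z(0) = -5 and z(π/3) = 6: from z(0) = b we get b = -5, and a·π/3 + -5 = 6 gives a = 33/π, so
    z(θ) = (33/π) θ − 5.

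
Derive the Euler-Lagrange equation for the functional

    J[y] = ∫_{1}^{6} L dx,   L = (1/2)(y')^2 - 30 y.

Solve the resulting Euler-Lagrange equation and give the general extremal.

The Lagrangian is L = (1/2)(y')^2 - 30 y.
∂L/∂y = -30.
∂L/∂y' = y'.
The Euler-Lagrange equation d/dx(∂L/∂y') − ∂L/∂y = 0 becomes:
    y'' + 30 = 0
General solution: y(x) = -15 x^2 + A x + B, where A and B are arbitrary constants fixed by the endpoint conditions.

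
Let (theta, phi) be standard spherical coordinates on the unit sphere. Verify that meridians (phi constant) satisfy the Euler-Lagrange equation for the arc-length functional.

On the unit sphere with spherical coordinates (θ, φ), the induced metric is
    ds^2 = dθ^2 + sin^2(θ) dφ^2.
Using θ as the parameter, the arc-length functional becomes
    J[φ] = ∫ sqrt(1 + sin^2(θ) (dφ/dθ)^2) dθ.
So L = sqrt(1 + sin^2(θ) φ'^2). Compute
    ∂L/∂φ = 0  (L has no explicit φ dependence),
    ∂L/∂φ' = sin^2(θ) φ' / sqrt(1 + sin^2(θ) φ'^2).
For the candidate φ(θ) = c (constant), φ' = 0, so ∂L/∂φ' evaluated along the candidate vanishes, and ∂L/∂φ is identically zero. Hence
    d/dθ(∂L/∂φ') − ∂L/∂φ = 0
is satisfied. Therefore meridians φ = const are extremals of arc length — they are geodesics on the sphere.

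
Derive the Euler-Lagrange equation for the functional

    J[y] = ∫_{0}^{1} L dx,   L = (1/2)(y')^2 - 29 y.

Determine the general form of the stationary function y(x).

The Lagrangian is L = (1/2)(y')^2 - 29 y.
∂L/∂y = -29.
∂L/∂y' = y'.
The Euler-Lagrange equation d/dx(∂L/∂y') − ∂L/∂y = 0 becomes:
    y'' + 29 = 0
General solution: y(x) = -(29/2) x^2 + A x + B, where A and B are arbitrary constants fixed by the endpoint conditions.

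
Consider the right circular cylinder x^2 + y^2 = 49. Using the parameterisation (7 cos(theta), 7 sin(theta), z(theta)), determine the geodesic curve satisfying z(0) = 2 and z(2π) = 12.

Parameterise the cylinder of radius R = 7 as
    r(θ) = (7 cos θ, 7 sin θ, z(θ)).
The arc-length element is
    ds = sqrt(49 + (dz/dθ)^2) dθ,
so the Lagrangian is L = sqrt(49 + z'^2).
L depends on z' only, not on z or θ, so ∂L/∂z = 0 and
    ∂L/∂z' = z' / sqrt(49 + z'^2).
The Euler-Lagrange equation gives
    d/dθ( z' / sqrt(49 + z'^2) ) = 0,
so z' is constant. Integrating once:
    z(θ) = a θ + b,
a helix on the cylinder (a straight line when the cylinder is unrolled). The constants a, b are determined by the endpoint conditions.
With endpoint conditions z(0) = 2 and z(2π) = 12: from z(0) = b we get b = 2, and a·2π + 2 = 12 gives a = 5/π, so
    z(θ) = (5/π) θ + 2.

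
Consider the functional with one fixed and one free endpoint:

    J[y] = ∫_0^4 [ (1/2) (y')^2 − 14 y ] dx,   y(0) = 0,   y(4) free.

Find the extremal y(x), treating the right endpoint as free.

The Lagrangian L = (1/2) (y')^2 − 14 y gives
    ∂L/∂y = −14,   ∂L/∂y' = y'.
Euler-Lagrange: d/dx(y') − (−14) = 0, i.e. y'' + 14 = 0, so
    y(x) = −(14/2) x^2 + C1 x + C2.
Fixed left endpoint y(0) = 0 ⇒ C2 = 0.
The right endpoint x = 4 is free, so the natural (transversality) condition is ∂L/∂y' |_{x=4} = 0, i.e. y'(4) = 0.
Compute y'(x) = −14 x + C1, so y'(4) = −56 + C1 = 0 ⇒ C1 = 56.
Therefore the extremal is
    y(x) = −7 x^2 + 56 x.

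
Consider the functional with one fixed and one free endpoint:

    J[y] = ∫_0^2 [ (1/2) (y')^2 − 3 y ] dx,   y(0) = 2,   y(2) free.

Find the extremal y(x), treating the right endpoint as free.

The Lagrangian L = (1/2) (y')^2 − 3 y gives
    ∂L/∂y = −3,   ∂L/∂y' = y'.
Euler-Lagrange: d/dx(y') − (−3) = 0, i.e. y'' + 3 = 0, so
    y(x) = −(3/2) x^2 + C1 x + C2.
Fixed left endpoint y(0) = 2 ⇒ C2 = 2.
The right endpoint x = 2 is free, so the natural (transversality) condition is ∂L/∂y' |_{x=2} = 0, i.e. y'(2) = 0.
Compute y'(x) = −3 x + C1, so y'(2) = −6 + C1 = 0 ⇒ C1 = 6.
Therefore the extremal is
    y(x) = −(3/2) x^2 + 6 x + 2.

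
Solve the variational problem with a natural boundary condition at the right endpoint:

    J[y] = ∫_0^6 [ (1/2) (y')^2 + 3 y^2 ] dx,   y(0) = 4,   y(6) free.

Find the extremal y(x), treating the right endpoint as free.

The Lagrangian L = (1/2) (y')^2 + 3 y^2 gives
    ∂L/∂y = 6 y,   ∂L/∂y' = y'.
Euler-Lagrange: y'' − 6 y = 0.
With k = sqrt(6), the general solution is
    y(x) = A cosh(sqrt(6) x) + B sinh(sqrt(6) x).
Fixed left endpoint y(0) = 4 ⇒ A = 4.
The right endpoint x = 6 is free, so the natural (transversality) condition is ∂L/∂y' |_{x=6} = 0, i.e. y'(6) = 0.
Compute y'(x) = A k sinh(k x) + B k cosh(k x), so
    y'(6) = A k sinh(k·6) + B k cosh(k·6) = 0
    ⇒ B = −A tanh(k·6) = − 4 tanh(sqrt(6)·6).
Therefore the extremal is
    y(x) = 4 cosh(sqrt(6) x) − 4 tanh(sqrt(6)·6) sinh(sqrt(6) x).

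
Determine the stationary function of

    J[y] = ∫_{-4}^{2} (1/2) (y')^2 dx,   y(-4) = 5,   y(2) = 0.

The Lagrangian is L = (1/2) (y')^2.
Compute ∂L/∂y = 0, ∂L/∂y' = y'.
The Euler-Lagrange equation d/dx(∂L/∂y') − ∂L/∂y = 0 reduces to
    y'' = 0.
Its general solution is
    y(x) = A x + B,
with A, B fixed by the endpoint conditions.
Applying the endpoint conditions y(-4) = 5 and y(2) = 0: solve A·-4 + B = 5 and A·2 + B = 0. Subtracting gives A(2 − -4) = 0 − 5, so A = -5/6, and B = 5 − A·-4 = 5/3. Therefore
    y(x) = (-5/6) x + 5/3.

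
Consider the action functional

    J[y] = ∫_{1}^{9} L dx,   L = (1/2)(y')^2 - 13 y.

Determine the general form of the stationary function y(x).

The Lagrangian is L = (1/2)(y')^2 - 13 y.
∂L/∂y = -13.
∂L/∂y' = y'.
The Euler-Lagrange equation d/dx(∂L/∂y') − ∂L/∂y = 0 becomes:
    y'' + 13 = 0
General solution: y(x) = -(13/2) x^2 + A x + B, where A and B are arbitrary constants fixed by the endpoint conditions.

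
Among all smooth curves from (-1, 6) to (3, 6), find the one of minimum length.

Arc-length functional: J[y] = ∫ sqrt(1 + (y')^2) dx.
Lagrangian L = sqrt(1 + (y')^2) has no explicit y dependence, so ∂L/∂y = 0 and the Euler-Lagrange equation gives
    d/dx( y' / sqrt(1 + (y')^2) ) = 0  ⇒  y' / sqrt(1 + (y')^2) = const.
Hence y' is constant, so y(x) is affine.
Fitting the endpoints (-1, 6) and (3, 6):
    slope m = (6 − 6) / (3 − (-1)) = 0,
    intercept c = 6 − m·(-1) = 6.
Extremal: y(x) = 6.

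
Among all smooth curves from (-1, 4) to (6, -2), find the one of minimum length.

Arc-length functional: J[y] = ∫ sqrt(1 + (y')^2) dx.
Lagrangian L = sqrt(1 + (y')^2) has no explicit y dependence, so ∂L/∂y = 0 and the Euler-Lagrange equation gives
    d/dx( y' / sqrt(1 + (y')^2) ) = 0  ⇒  y' / sqrt(1 + (y')^2) = const.
Hence y' is constant, so y(x) is affine.
Fitting the endpoints (-1, 4) and (6, -2):
    slope m = ((-2) − 4) / (6 − (-1)) = -6/7,
    intercept c = 4 − m·(-1) = 22/7.
Extremal: y(x) = (-6/7) x + 22/7.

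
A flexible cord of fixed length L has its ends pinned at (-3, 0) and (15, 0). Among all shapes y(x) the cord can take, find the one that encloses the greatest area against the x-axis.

Set up the augmented Lagrangian using a multiplier λ for the length constraint:
    F(y, y') = y − λ sqrt(1 + y'^2).
F has no explicit x dependence, so the Beltrami identity yields a first integral
    F − y' ∂F/∂y' = C.
Compute ∂F/∂y' = −λ y' / sqrt(1 + y'^2). Then
    y − λ sqrt(1 + y'^2) + λ y'^2 / sqrt(1 + y'^2) = C
    ⇒  y − λ / sqrt(1 + y'^2) = C.
Solving for y' and integrating gives
    (x − a)^2 + (y − b)^2 = λ^2,
a circular arc of radius λ. The constants a, b are determined by the endpoint conditions y(-3) = y(15) = 0, and λ is fixed implicitly by the length constraint
    ∫_{-3}^{15} sqrt(1 + y'^2) dx = L.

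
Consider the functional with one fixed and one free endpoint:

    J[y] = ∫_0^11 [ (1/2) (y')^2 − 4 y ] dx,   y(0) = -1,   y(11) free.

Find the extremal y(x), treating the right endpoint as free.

The Lagrangian L = (1/2) (y')^2 − 4 y gives
    ∂L/∂y = −4,   ∂L/∂y' = y'.
Euler-Lagrange: d/dx(y') − (−4) = 0, i.e. y'' + 4 = 0, so
    y(x) = −(4/2) x^2 + C1 x + C2.
Fixed left endpoint y(0) = -1 ⇒ C2 = -1.
The right endpoint x = 11 is free, so the natural (transversality) condition is ∂L/∂y' |_{x=11} = 0, i.e. y'(11) = 0.
Compute y'(x) = −4 x + C1, so y'(11) = −44 + C1 = 0 ⇒ C1 = 44.
Therefore the extremal is
    y(x) = −2 x^2 + 44 x − 1.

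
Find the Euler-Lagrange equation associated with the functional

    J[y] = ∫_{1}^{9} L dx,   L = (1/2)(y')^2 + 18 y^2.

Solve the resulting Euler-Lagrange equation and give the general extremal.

The Lagrangian is L = (1/2)(y')^2 + 18 y^2.
∂L/∂y = 36y.
∂L/∂y' = y'.
The Euler-Lagrange equation d/dx(∂L/∂y') − ∂L/∂y = 0 becomes:
    y'' - 36 y = 0
General solution: y(x) = A e^(6x) + B e^(-6x), where A and B are arbitrary constants fixed by the endpoint conditions.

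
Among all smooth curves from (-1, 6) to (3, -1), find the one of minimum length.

Arc-length functional: J[y] = ∫ sqrt(1 + (y')^2) dx.
Lagrangian L = sqrt(1 + (y')^2) has no explicit y dependence, so ∂L/∂y = 0 and the Euler-Lagrange equation gives
    d/dx( y' / sqrt(1 + (y')^2) ) = 0  ⇒  y' / sqrt(1 + (y')^2) = const.
Hence y' is constant, so y(x) is affine.
Fitting the endpoints (-1, 6) and (3, -1):
    slope m = ((-1) − 6) / (3 − (-1)) = -7/4,
    intercept c = 6 − m·(-1) = 17/4.
Extremal: y(x) = (-7/4) x + 17/4.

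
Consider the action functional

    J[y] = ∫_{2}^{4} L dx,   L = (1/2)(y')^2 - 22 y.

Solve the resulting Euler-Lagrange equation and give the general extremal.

The Lagrangian is L = (1/2)(y')^2 - 22 y.
∂L/∂y = -22.
∂L/∂y' = y'.
The Euler-Lagrange equation d/dx(∂L/∂y') − ∂L/∂y = 0 becomes:
    y'' + 22 = 0
General solution: y(x) = -11 x^2 + A x + B, where A and B are arbitrary constants fixed by the endpoint conditions.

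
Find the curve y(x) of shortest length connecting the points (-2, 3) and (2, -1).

Arc-length functional: J[y] = ∫ sqrt(1 + (y')^2) dx.
Lagrangian L = sqrt(1 + (y')^2) has no explicit y dependence, so ∂L/∂y = 0 and the Euler-Lagrange equation gives
    d/dx( y' / sqrt(1 + (y')^2) ) = 0  ⇒  y' / sqrt(1 + (y')^2) = const.
Hence y' is constant, so y(x) is affine.
Fitting the endpoints (-2, 3) and (2, -1):
    slope m = ((-1) − 3) / (2 − (-2)) = -1,
    intercept c = 3 − m·(-2) = 1.
Extremal: y(x) = -x + 1.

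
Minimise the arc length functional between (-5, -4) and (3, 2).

Arc-length functional: J[y] = ∫ sqrt(1 + (y')^2) dx.
Lagrangian L = sqrt(1 + (y')^2) has no explicit y dependence, so ∂L/∂y = 0 and the Euler-Lagrange equation gives
    d/dx( y' / sqrt(1 + (y')^2) ) = 0  ⇒  y' / sqrt(1 + (y')^2) = const.
Hence y' is constant, so y(x) is affine.
Fitting the endpoints (-5, -4) and (3, 2):
    slope m = (2 − (-4)) / (3 − (-5)) = 3/4,
    intercept c = (-4) − m·(-5) = -1/4.
Extremal: y(x) = (3/4) x - 1/4.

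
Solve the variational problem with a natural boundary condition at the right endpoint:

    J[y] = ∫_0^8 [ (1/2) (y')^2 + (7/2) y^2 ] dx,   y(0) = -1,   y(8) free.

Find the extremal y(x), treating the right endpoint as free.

The Lagrangian L = (1/2) (y')^2 + (7/2) y^2 gives
    ∂L/∂y = 7 y,   ∂L/∂y' = y'.
Euler-Lagrange: y'' − 7 y = 0.
With k = sqrt(7), the general solution is
    y(x) = A cosh(sqrt(7) x) + B sinh(sqrt(7) x).
Fixed left endpoint y(0) = -1 ⇒ A = -1.
The right endpoint x = 8 is free, so the natural (transversality) condition is ∂L/∂y' |_{x=8} = 0, i.e. y'(8) = 0.
Compute y'(x) = A k sinh(k x) + B k cosh(k x), so
    y'(8) = A k sinh(k·8) + B k cosh(k·8) = 0
    ⇒ B = −A tanh(k·8) = tanh(sqrt(7)·8).
Therefore the extremal is
    y(x) = −cosh(sqrt(7) x) + tanh(sqrt(7)·8) sinh(sqrt(7) x).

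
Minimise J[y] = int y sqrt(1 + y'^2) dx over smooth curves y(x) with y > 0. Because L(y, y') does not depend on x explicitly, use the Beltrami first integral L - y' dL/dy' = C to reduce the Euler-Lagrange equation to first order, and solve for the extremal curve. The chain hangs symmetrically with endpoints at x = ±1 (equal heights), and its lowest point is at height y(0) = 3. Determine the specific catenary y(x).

The Lagrangian L(y, y') = y sqrt(1 + y'^2) has no explicit x dependence, so the Beltrami identity applies:
    L − y' ∂L/∂y' = C.
Compute ∂L/∂y' = y · y' / sqrt(1 + y'^2). Then
    L − y' ∂L/∂y'
    = y sqrt(1 + y'^2) − y · y'^2 / sqrt(1 + y'^2)
    = y (1 + y'^2 − y'^2) / sqrt(1 + y'^2)
    = y / sqrt(1 + y'^2) = C.
Squaring gives y^2 = C^2 (1 + y'^2), i.e.
    y'^2 = y^2 / C^2 − 1.
Separating variables,
    dy / sqrt(y^2 − C^2) = dx / C,
and integrating gives arccosh(y / C) = (x − a)/C, so
    y(x) = C cosh((x − a)/C),
the catenary. The constants C and a are fixed by the two endpoint conditions (and, for the hanging-chain problem, the length constraint selects C).
Now fit the given data. The endpoints x = ±1 are symmetric at equal height, so the catenary is even about its minimum: a = 0 and y(x) = C cosh(x/C). The lowest point is y(0) = C cosh(0) = C, and we are told y(0) = 3, so C = 3. Therefore
    y(x) = 3 cosh(x/3),
and at the endpoints
    y(±1) = 3 cosh(1/3).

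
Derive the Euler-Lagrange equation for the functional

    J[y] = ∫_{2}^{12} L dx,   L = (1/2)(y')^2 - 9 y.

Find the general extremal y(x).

The Lagrangian is L = (1/2)(y')^2 - 9 y.
∂L/∂y = -9.
∂L/∂y' = y'.
The Euler-Lagrange equation d/dx(∂L/∂y') − ∂L/∂y = 0 becomes:
    y'' + 9 = 0
General solution: y(x) = -(9/2) x^2 + A x + B, where A and B are arbitrary constants fixed by the endpoint conditions.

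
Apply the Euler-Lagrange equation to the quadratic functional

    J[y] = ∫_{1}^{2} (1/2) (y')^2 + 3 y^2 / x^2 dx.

The Lagrangian is L = (1/2) (y')^2 + 3 y^2 / x^2.
Compute ∂L/∂y = 6y/x^2, ∂L/∂y' = y'.
The Euler-Lagrange equation d/dx(∂L/∂y') − ∂L/∂y = 0 reduces to
    y'' − 6/x^2 · y = 0  (x > 0).
Its general solution is
    y(x) = A x^3 + B x^(-2),
with A, B fixed by the endpoint conditions.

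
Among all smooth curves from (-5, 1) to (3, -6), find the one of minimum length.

Arc-length functional: J[y] = ∫ sqrt(1 + (y')^2) dx.
Lagrangian L = sqrt(1 + (y')^2) has no explicit y dependence, so ∂L/∂y = 0 and the Euler-Lagrange equation gives
    d/dx( y' / sqrt(1 + (y')^2) ) = 0  ⇒  y' / sqrt(1 + (y')^2) = const.
Hence y' is constant, so y(x) is affine.
Fitting the endpoints (-5, 1) and (3, -6):
    slope m = ((-6) − 1) / (3 − (-5)) = -7/8,
    intercept c = 1 − m·(-5) = -27/8.
Extremal: y(x) = (-7/8) x - 27/8.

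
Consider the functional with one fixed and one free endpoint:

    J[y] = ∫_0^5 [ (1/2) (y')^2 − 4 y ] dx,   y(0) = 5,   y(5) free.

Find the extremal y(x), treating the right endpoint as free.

The Lagrangian L = (1/2) (y')^2 − 4 y gives
    ∂L/∂y = −4,   ∂L/∂y' = y'.
Euler-Lagrange: d/dx(y') − (−4) = 0, i.e. y'' + 4 = 0, so
    y(x) = −(4/2) x^2 + C1 x + C2.
Fixed left endpoint y(0) = 5 ⇒ C2 = 5.
The right endpoint x = 5 is free, so the natural (transversality) condition is ∂L/∂y' |_{x=5} = 0, i.e. y'(5) = 0.
Compute y'(x) = −4 x + C1, so y'(5) = −20 + C1 = 0 ⇒ C1 = 20.
Therefore the extremal is
    y(x) = −2 x^2 + 20 x + 5.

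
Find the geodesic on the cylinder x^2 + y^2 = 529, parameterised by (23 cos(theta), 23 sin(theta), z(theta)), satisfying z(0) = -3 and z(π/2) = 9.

Parameterise the cylinder of radius R = 23 as
    r(θ) = (23 cos θ, 23 sin θ, z(θ)).
The arc-length element is
    ds = sqrt(529 + (dz/dθ)^2) dθ,
so the Lagrangian is L = sqrt(529 + z'^2).
L depends on z' only, not on z or θ, so ∂L/∂z = 0 and
    ∂L/∂z' = z' / sqrt(529 + z'^2).
The Euler-Lagrange equation gives
    d/dθ( z' / sqrt(529 + z'^2) ) = 0,
so z' is constant. Integrating once:
    z(θ) = a θ + b,
a helix on the cylinder (a straight line when the cylinder is unrolled). The constants a, b are determined by the endpoint conditions.
With endpoint conditions z(0) = -3 and z(π/2) = 9: from z(0) = b we get b = -3, and a·π/2 + -3 = 9 gives a = 24/π, so
    z(θ) = (24/π) θ − 3.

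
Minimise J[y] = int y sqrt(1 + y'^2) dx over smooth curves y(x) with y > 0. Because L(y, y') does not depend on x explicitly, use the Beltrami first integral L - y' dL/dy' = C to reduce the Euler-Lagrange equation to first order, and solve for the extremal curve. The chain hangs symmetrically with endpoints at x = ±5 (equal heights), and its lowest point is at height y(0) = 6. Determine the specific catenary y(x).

The Lagrangian L(y, y') = y sqrt(1 + y'^2) has no explicit x dependence, so the Beltrami identity applies:
    L − y' ∂L/∂y' = C.
Compute ∂L/∂y' = y · y' / sqrt(1 + y'^2). Then
    L − y' ∂L/∂y'
    = y sqrt(1 + y'^2) − y · y'^2 / sqrt(1 + y'^2)
    = y (1 + y'^2 − y'^2) / sqrt(1 + y'^2)
    = y / sqrt(1 + y'^2) = C.
Squaring gives y^2 = C^2 (1 + y'^2), i.e.
    y'^2 = y^2 / C^2 − 1.
Separating variables,
    dy / sqrt(y^2 − C^2) = dx / C,
and integrating gives arccosh(y / C) = (x − a)/C, so
    y(x) = C cosh((x − a)/C),
the catenary. The constants C and a are fixed by the two endpoint conditions (and, for the hanging-chain problem, the length constraint selects C).
Now fit the given data. The endpoints x = ±5 are symmetric at equal height, so the catenary is even about its minimum: a = 0 and y(x) = C cosh(x/C). The lowest point is y(0) = C cosh(0) = C, and we are told y(0) = 6, so C = 6. Therefore
    y(x) = 6 cosh(x/6),
and at the endpoints
    y(±5) = 6 cosh(5/6).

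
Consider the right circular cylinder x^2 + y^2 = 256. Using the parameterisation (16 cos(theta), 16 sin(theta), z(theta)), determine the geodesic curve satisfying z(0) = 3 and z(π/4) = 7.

Parameterise the cylinder of radius R = 16 as
    r(θ) = (16 cos θ, 16 sin θ, z(θ)).
The arc-length element is
    ds = sqrt(256 + (dz/dθ)^2) dθ,
so the Lagrangian is L = sqrt(256 + z'^2).
L depends on z' only, not on z or θ, so ∂L/∂z = 0 and
    ∂L/∂z' = z' / sqrt(256 + z'^2).
The Euler-Lagrange equation gives
    d/dθ( z' / sqrt(256 + z'^2) ) = 0,
so z' is constant. Integrating once:
    z(θ) = a θ + b,
a helix on the cylinder (a straight line when the cylinder is unrolled). The constants a, b are determined by the endpoint conditions.
With endpoint conditions z(0) = 3 and z(π/4) = 7: from z(0) = b we get b = 3, and a·π/4 + 3 = 7 gives a = 16/π, so
    z(θ) = (16/π) θ + 3.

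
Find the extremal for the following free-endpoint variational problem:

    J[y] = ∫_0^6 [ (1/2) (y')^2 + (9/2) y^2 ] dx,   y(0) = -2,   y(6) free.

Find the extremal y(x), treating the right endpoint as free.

The Lagrangian L = (1/2) (y')^2 + (9/2) y^2 gives
    ∂L/∂y = 9 y,   ∂L/∂y' = y'.
Euler-Lagrange: y'' − 9 y = 0.
With k = 3, the general solution is
    y(x) = A cosh(3 x) + B sinh(3 x).
Fixed left endpoint y(0) = -2 ⇒ A = -2.
The right endpoint x = 6 is free, so the natural (transversality) condition is ∂L/∂y' |_{x=6} = 0, i.e. y'(6) = 0.
Compute y'(x) = A k sinh(k x) + B k cosh(k x), so
    y'(6) = A k sinh(k·6) + B k cosh(k·6) = 0
    ⇒ B = −A tanh(k·6) = 2 tanh(3·6).
Therefore the extremal is
    y(x) = −2 cosh(3 x) + 2 tanh(3·6) sinh(3 x).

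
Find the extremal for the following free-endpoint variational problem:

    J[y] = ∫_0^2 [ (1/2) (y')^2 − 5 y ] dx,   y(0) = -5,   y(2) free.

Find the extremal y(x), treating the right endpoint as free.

The Lagrangian L = (1/2) (y')^2 − 5 y gives
    ∂L/∂y = −5,   ∂L/∂y' = y'.
Euler-Lagrange: d/dx(y') − (−5) = 0, i.e. y'' + 5 = 0, so
    y(x) = −(5/2) x^2 + C1 x + C2.
Fixed left endpoint y(0) = -5 ⇒ C2 = -5.
The right endpoint x = 2 is free, so the natural (transversality) condition is ∂L/∂y' |_{x=2} = 0, i.e. y'(2) = 0.
Compute y'(x) = −5 x + C1, so y'(2) = −10 + C1 = 0 ⇒ C1 = 10.
Therefore the extremal is
    y(x) = −(5/2) x^2 + 10 x − 5.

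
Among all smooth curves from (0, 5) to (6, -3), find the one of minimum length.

Arc-length functional: J[y] = ∫ sqrt(1 + (y')^2) dx.
Lagrangian L = sqrt(1 + (y')^2) has no explicit y dependence, so ∂L/∂y = 0 and the Euler-Lagrange equation gives
    d/dx( y' / sqrt(1 + (y')^2) ) = 0  ⇒  y' / sqrt(1 + (y')^2) = const.
Hence y' is constant, so y(x) is affine.
Fitting the endpoints (0, 5) and (6, -3):
    slope m = ((-3) − 5) / (6 − 0) = -4/3,
    intercept c = 5 − m·0 = 5.
Extremal: y(x) = (-4/3) x + 5.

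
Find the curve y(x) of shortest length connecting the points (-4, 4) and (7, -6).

Arc-length functional: J[y] = ∫ sqrt(1 + (y')^2) dx.
Lagrangian L = sqrt(1 + (y')^2) has no explicit y dependence, so ∂L/∂y = 0 and the Euler-Lagrange equation gives
    d/dx( y' / sqrt(1 + (y')^2) ) = 0  ⇒  y' / sqrt(1 + (y')^2) = const.
Hence y' is constant, so y(x) is affine.
Fitting the endpoints (-4, 4) and (7, -6):
    slope m = ((-6) − 4) / (7 − (-4)) = -10/11,
    intercept c = 4 − m·(-4) = 4/11.
Extremal: y(x) = (-10/11) x + 4/11.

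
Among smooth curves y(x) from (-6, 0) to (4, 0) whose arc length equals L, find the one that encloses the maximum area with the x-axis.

Set up the augmented Lagrangian using a multiplier λ for the length constraint:
    F(y, y') = y − λ sqrt(1 + y'^2).
F has no explicit x dependence, so the Beltrami identity yields a first integral
    F − y' ∂F/∂y' = C.
Compute ∂F/∂y' = −λ y' / sqrt(1 + y'^2). Then
    y − λ sqrt(1 + y'^2) + λ y'^2 / sqrt(1 + y'^2) = C
    ⇒  y − λ / sqrt(1 + y'^2) = C.
Solving for y' and integrating gives
    (x − a)^2 + (y − b)^2 = λ^2,
a circular arc of radius λ. The constants a, b are determined by the endpoint conditions y(-6) = y(4) = 0, and λ is fixed implicitly by the length constraint
    ∫_{-6}^{4} sqrt(1 + y'^2) dx = L.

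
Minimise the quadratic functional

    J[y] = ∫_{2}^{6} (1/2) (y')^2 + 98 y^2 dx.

The Lagrangian is L = (1/2) (y')^2 + 98 y^2.
Compute ∂L/∂y = 196y, ∂L/∂y' = y'.
The Euler-Lagrange equation d/dx(∂L/∂y') − ∂L/∂y = 0 reduces to
    y'' − 196 y = 0.
Its general solution is
    y(x) = A e^(14x) + B e^(−14x),
with A, B fixed by the endpoint conditions.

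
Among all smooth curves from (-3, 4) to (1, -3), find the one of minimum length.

Arc-length functional: J[y] = ∫ sqrt(1 + (y')^2) dx.
Lagrangian L = sqrt(1 + (y')^2) has no explicit y dependence, so ∂L/∂y = 0 and the Euler-Lagrange equation gives
    d/dx( y' / sqrt(1 + (y')^2) ) = 0  ⇒  y' / sqrt(1 + (y')^2) = const.
Hence y' is constant, so y(x) is affine.
Fitting the endpoints (-3, 4) and (1, -3):
    slope m = ((-3) − 4) / (1 − (-3)) = -7/4,
    intercept c = 4 − m·(-3) = -5/4.
Extremal: y(x) = (-7/4) x - 5/4.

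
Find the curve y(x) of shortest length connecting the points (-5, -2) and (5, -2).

Arc-length functional: J[y] = ∫ sqrt(1 + (y')^2) dx.
Lagrangian L = sqrt(1 + (y')^2) has no explicit y dependence, so ∂L/∂y = 0 and the Euler-Lagrange equation gives
    d/dx( y' / sqrt(1 + (y')^2) ) = 0  ⇒  y' / sqrt(1 + (y')^2) = const.
Hence y' is constant, so y(x) is affine.
Fitting the endpoints (-5, -2) and (5, -2):
    slope m = ((-2) − (-2)) / (5 − (-5)) = 0,
    intercept c = (-2) − m·(-5) = -2.
Extremal: y(x) = -2.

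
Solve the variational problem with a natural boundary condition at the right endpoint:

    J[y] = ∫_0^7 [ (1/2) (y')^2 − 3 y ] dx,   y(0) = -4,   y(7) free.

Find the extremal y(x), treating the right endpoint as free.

The Lagrangian L = (1/2) (y')^2 − 3 y gives
    ∂L/∂y = −3,   ∂L/∂y' = y'.
Euler-Lagrange: d/dx(y') − (−3) = 0, i.e. y'' + 3 = 0, so
    y(x) = −(3/2) x^2 + C1 x + C2.
Fixed left endpoint y(0) = -4 ⇒ C2 = -4.
The right endpoint x = 7 is free, so the natural (transversality) condition is ∂L/∂y' |_{x=7} = 0, i.e. y'(7) = 0.
Compute y'(x) = −3 x + C1, so y'(7) = −21 + C1 = 0 ⇒ C1 = 21.
Therefore the extremal is
    y(x) = −(3/2) x^2 + 21 x − 4.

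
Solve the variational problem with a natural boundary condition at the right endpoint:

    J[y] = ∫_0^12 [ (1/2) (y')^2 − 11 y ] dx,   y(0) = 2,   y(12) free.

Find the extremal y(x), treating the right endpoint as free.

The Lagrangian L = (1/2) (y')^2 − 11 y gives
    ∂L/∂y = −11,   ∂L/∂y' = y'.
Euler-Lagrange: d/dx(y') − (−11) = 0, i.e. y'' + 11 = 0, so
    y(x) = −(11/2) x^2 + C1 x + C2.
Fixed left endpoint y(0) = 2 ⇒ C2 = 2.
The right endpoint x = 12 is free, so the natural (transversality) condition is ∂L/∂y' |_{x=12} = 0, i.e. y'(12) = 0.
Compute y'(x) = −11 x + C1, so y'(12) = −132 + C1 = 0 ⇒ C1 = 132.
Therefore the extremal is
    y(x) = −(11/2) x^2 + 132 x + 2.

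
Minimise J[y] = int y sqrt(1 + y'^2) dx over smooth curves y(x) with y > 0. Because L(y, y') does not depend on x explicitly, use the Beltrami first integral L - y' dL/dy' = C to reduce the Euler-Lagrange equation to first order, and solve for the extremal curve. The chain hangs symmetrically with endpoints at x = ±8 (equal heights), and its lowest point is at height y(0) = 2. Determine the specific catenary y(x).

The Lagrangian L(y, y') = y sqrt(1 + y'^2) has no explicit x dependence, so the Beltrami identity applies:
    L − y' ∂L/∂y' = C.
Compute ∂L/∂y' = y · y' / sqrt(1 + y'^2). Then
    L − y' ∂L/∂y'
    = y sqrt(1 + y'^2) − y · y'^2 / sqrt(1 + y'^2)
    = y (1 + y'^2 − y'^2) / sqrt(1 + y'^2)
    = y / sqrt(1 + y'^2) = C.
Squaring gives y^2 = C^2 (1 + y'^2), i.e.
    y'^2 = y^2 / C^2 − 1.
Separating variables,
    dy / sqrt(y^2 − C^2) = dx / C,
and integrating gives arccosh(y / C) = (x − a)/C, so
    y(x) = C cosh((x − a)/C),
the catenary. The constants C and a are fixed by the two endpoint conditions (and, for the hanging-chain problem, the length constraint selects C).
Now fit the given data. The endpoints x = ±8 are symmetric at equal height, so the catenary is even about its minimum: a = 0 and y(x) = C cosh(x/C). The lowest point is y(0) = C cosh(0) = C, and we are told y(0) = 2, so C = 2. Therefore
    y(x) = 2 cosh(x/2),
and at the endpoints
    y(±8) = 2 cosh(8/2).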